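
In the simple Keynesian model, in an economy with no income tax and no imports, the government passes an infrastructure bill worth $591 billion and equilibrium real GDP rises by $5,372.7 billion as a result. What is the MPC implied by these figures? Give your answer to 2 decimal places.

Implied spending multiplier k = ΔY/ΔG = 5,372.7/591 ≈ 9.0909.
Since k = 1/(1 − MPC), MPC = 1 − 1/k = 1 − ΔG/ΔY = 1 − 591/5,372.7 ≈ 0.89.

0.89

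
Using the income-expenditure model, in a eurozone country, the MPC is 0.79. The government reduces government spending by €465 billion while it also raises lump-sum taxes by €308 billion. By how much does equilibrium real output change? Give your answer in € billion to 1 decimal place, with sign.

Expenditure multiplier = 1/(1 − MPC) = 1/(1 − 0.79) = 1/0.21 ≈ 4.762.
ΔG contributes k·ΔG = (−€465 billion) / 0.21 ≈ −€2,214.3 billion.
ΔT of +€308 billion changes first-round spending by −c·ΔT = −€243.32 billion, contributing k·(−c·ΔT) = (−€243.32 billion) / 0.21 ≈ −€1,158.7 billion.
Net ΔY = k(ΔG − c·ΔT) = (−€708.32 billion) / 0.21 ≈ −€3,373 billion.

−€3,373.0 billion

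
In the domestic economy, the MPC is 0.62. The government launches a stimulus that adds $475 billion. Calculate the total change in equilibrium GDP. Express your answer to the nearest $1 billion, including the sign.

+$1,250 billion

Expenditure multiplier = 1/(1 − MPC) = 1/(1 − 0.62) = 1/0.38 ≈ 2.632.
ΔY = k × ΔG = (+$475 billion) / 0.38 = +$1,250 billion.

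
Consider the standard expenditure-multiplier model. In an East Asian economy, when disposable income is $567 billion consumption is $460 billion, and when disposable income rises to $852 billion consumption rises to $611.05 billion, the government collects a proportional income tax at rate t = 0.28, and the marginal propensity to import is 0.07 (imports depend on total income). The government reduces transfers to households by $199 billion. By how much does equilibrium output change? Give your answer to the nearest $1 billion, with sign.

−$153 billion

MPC = ΔC/ΔYd = (611.05 − 460)/(852 − 567) = 151.05/285 = 0.53.
The transfer change shifts disposable income by −$199 billion, so first-round consumption changes by c·ΔTR = 0.53 × (−$199 billion) = −$105.47 billion.
Expenditure multiplier = 1/(1 − c(1−t) + m) = 1/(1 − 0.53×0.72 + 0.07) = 1/0.6884 ≈ 1.453.
The transfer multiplier is c × k ≈ 0.77, so ΔY = k × (c·ΔTR) = (−$105.47 billion) / 0.6884 ≈ −$153 billion.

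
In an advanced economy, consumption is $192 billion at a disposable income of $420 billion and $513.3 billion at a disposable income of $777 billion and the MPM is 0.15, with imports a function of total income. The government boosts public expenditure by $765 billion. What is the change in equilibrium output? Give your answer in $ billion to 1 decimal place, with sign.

MPC = ΔC/ΔYd = (513.3 − 192)/(777 − 420) = 321.3/357 = 0.9.
Government-spending multiplier = 1/(1 − c + m) = 1/(1 − 0.9 + 0.15) = 1/0.25 = 4.
ΔY = k × ΔG = (+$765 billion) / 0.25 = +$3,060 billion.

+$3,060.0 billion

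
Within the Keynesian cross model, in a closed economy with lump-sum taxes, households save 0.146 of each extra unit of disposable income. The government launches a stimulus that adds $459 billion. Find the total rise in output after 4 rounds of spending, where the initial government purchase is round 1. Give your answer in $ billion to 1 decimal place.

$1,471.6 billion

MPC = 1 − MPS = 1 − 0.146 = 0.854.
Round 1 adds ΔG = $459 billion; each later round is MPC = 0.854 times the previous.
After 4 rounds: 459 + 391.986 + 334.756044 + 285.881661576 = ΔG·(1 − c^4)/(1 − c) = 459 × (1 − 0.531901827856)/0.146 ≈ $1,471.6 billion.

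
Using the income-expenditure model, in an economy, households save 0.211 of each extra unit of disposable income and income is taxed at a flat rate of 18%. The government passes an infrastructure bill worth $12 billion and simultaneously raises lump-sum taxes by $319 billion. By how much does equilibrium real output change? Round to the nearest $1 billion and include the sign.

MPC = 1 − MPS = 1 − 0.211 = 0.789.
Expenditure multiplier = 1/(1 − c(1−t)) = 1/(1 − 0.789×0.82) = 1/0.35302 ≈ 2.833.
ΔG contributes k·ΔG = (+$12 billion) / 0.35302 ≈ +$34 billion.
ΔT of +$319 billion changes first-round spending by −c·ΔT = −$251.691 billion, contributing k·(−c·ΔT) = (−$251.691 billion) / 0.35302 ≈ −$713 billion.
Net ΔY = k(ΔG − c·ΔT) = (−$239.691 billion) / 0.35302 ≈ −$679 billion.

−$679 billion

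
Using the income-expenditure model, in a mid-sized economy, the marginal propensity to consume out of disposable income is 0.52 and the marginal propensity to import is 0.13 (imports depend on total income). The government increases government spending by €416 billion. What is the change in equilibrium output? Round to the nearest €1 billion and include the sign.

+€682 billion

Spending multiplier = 1/(1 − c + m) = 1/(1 − 0.52 + 0.13) = 1/0.61 ≈ 1.639.
ΔY = k × ΔG = (+€416 billion) / 0.61 ≈ +€682 billion.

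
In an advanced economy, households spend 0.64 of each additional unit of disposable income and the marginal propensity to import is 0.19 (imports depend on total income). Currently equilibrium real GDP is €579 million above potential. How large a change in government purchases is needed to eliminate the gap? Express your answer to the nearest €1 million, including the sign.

−€318 million

Spending multiplier = 1/(1 − c + m) = 1/(1 − 0.64 + 0.19) = 1/0.55 ≈ 1.818.
Need ΔY = −€579 million, so ΔG = ΔY/k = (−€579 million) × 0.55 ≈ −€318 million.
The government should cut government purchases by €318 million.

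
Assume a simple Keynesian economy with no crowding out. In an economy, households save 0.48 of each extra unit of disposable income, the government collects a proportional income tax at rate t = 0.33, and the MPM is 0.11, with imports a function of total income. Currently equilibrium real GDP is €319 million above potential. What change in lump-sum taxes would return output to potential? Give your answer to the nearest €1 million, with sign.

MPC = 1 − MPS = 1 − 0.48 = 0.52.
Spending multiplier = 1/(1 − c(1−t) + m) = 1/(1 − 0.52×0.67 + 0.11) = 1/0.7616 ≈ 1.313.
Tax multiplier = −c·k = −0.52/0.7616 ≈ −0.683. Need ΔY = −€319 million, so ΔT = ΔY/(−c·k) = −(−€319 million) × 0.7616 / 0.52 ≈ +€467 million.
The government should raise lump-sum taxes by €467 million.

+€467 million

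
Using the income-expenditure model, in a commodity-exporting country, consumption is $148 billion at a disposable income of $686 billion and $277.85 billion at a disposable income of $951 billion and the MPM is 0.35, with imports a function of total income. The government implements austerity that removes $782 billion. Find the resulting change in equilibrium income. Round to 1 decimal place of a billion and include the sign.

−$909.3 billion

MPC = ΔC/ΔYd = (277.85 − 148)/(951 − 686) = 129.85/265 = 0.49.
Expenditure multiplier = 1/(1 − c + m) = 1/(1 − 0.49 + 0.35) = 1/0.86 ≈ 1.163.
ΔY = k × ΔG = (−$782 billion) / 0.86 ≈ −$909.3 billion.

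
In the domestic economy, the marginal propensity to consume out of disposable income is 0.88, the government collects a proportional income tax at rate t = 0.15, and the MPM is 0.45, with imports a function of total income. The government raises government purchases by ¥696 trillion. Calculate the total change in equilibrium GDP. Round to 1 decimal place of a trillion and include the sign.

+¥991.5 trillion

Government-spending multiplier = 1/(1 − c(1−t) + m) = 1/(1 − 0.88×0.85 + 0.45) = 1/0.702 ≈ 1.425.
ΔY = k × ΔG = (+¥696 trillion) / 0.702 ≈ +¥991.5 trillion.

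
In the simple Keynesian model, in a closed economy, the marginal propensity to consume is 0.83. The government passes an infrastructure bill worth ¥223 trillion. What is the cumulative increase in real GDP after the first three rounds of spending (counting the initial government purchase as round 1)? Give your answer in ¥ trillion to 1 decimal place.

¥561.7 trillion

Round 1 adds ΔG = ¥223 trillion; each later round is MPC = 0.83 times the previous.
After 3 rounds: 223 + 185.09 + 153.6247 = ΔG·(1 − c^3)/(1 − c) = 223 × (1 − 0.571787)/0.17 ≈ ¥561.7 trillion.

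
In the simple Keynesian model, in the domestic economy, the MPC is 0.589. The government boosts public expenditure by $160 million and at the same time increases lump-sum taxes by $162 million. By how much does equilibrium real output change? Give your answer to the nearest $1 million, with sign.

+$157 million

Expenditure multiplier = 1/(1 − MPC) = 1/(1 − 0.589) = 1/0.411 ≈ 2.433.
ΔG contributes k·ΔG = (+$160 million) / 0.411 ≈ +$389.3 million.
ΔT of +$162 million changes first-round spending by −c·ΔT = −$95.418 million, contributing k·(−c·ΔT) = (−$95.418 million) / 0.411 ≈ −$232.2 million.
Net ΔY = k(ΔG − c·ΔT) = (+$64.582 million) / 0.411 ≈ +$157 million.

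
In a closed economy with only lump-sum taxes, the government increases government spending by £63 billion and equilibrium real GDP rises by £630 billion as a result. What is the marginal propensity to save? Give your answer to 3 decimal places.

Implied spending multiplier k = ΔY/ΔG = 630/63 = 10.
Since k = 1/(1 − MPC), MPC = 1 − 1/k = 1 − ΔG/ΔY = 1 − 63/630 = 0.900.
MPS = 1 − MPC = 0.100.

0.100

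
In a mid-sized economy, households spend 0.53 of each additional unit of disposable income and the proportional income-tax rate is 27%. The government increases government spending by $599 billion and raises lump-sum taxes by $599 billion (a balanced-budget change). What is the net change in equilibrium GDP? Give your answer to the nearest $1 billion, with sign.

+$459 billion

Expenditure multiplier = 1/(1 − c(1−t)) = 1/(1 − 0.53×0.73) = 1/0.6131 ≈ 1.631.
ΔG contributes k·ΔG = (+$599 billion) / 0.6131 ≈ +$977 billion.
ΔT of +$599 billion changes first-round spending by −c·ΔT = −$317.47 billion, contributing k·(−c·ΔT) = (−$317.47 billion) / 0.6131 ≈ −$517.8 billion.
Net ΔY = k(ΔG − c·ΔT) = (+$281.53 billion) / 0.6131 ≈ +$459 billion.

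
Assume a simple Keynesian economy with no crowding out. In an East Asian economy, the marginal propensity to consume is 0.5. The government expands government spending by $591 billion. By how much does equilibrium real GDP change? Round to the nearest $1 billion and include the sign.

Expenditure multiplier = 1/(1 − MPC) = 1/(1 − 0.5) = 1/0.5 = 2.
ΔY = k × ΔG = (+$591 billion) / 0.5 = +$1,182 billion.

+$1,182 billion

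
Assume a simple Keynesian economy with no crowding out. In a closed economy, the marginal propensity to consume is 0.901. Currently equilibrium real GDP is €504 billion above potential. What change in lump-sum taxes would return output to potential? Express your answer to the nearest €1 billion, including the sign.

+€55 billion

Spending multiplier = 1/(1 − MPC) = 1/(1 − 0.901) = 1/0.099 ≈ 10.101.
Tax multiplier = −c·k = −0.901/0.099 ≈ −9.101. Need ΔY = −€504 billion, so ΔT = ΔY/(−c·k) = −(−€504 billion) × 0.099 / 0.901 ≈ +€55 billion.
The government should raise lump-sum taxes by €55 billion.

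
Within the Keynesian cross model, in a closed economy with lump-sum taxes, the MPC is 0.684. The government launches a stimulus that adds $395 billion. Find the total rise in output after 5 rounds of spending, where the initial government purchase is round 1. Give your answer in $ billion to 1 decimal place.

$1,062.8 billion

Round 1 adds ΔG = $395 billion; each later round is MPC = 0.684 times the previous.
After 5 rounds: 395 + 270.18 + 184.80312 + 126.40533408 + 86.46124851072 = ΔG·(1 − c^5)/(1 − c) = 395 × (1 − 0.149720237927424)/0.316 ≈ $1,062.8 billion.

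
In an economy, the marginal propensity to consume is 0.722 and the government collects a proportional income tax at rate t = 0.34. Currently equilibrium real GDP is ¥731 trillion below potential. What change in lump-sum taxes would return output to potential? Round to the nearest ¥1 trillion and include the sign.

−¥530 trillion

Spending multiplier = 1/(1 − c(1−t)) = 1/(1 − 0.722×0.66) = 1/0.52348 ≈ 1.91.
Tax multiplier = −c·k = −0.722/0.52348 ≈ −1.379. Need ΔY = +¥731 trillion, so ΔT = ΔY/(−c·k) = −(+¥731 trillion) × 0.52348 / 0.722 ≈ −¥530 trillion.
The government should cut lump-sum taxes by ¥530 trillion.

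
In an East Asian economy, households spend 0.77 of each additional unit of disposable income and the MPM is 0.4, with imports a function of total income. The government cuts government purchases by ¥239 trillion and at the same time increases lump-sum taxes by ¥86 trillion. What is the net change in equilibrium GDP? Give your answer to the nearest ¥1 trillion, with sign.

−¥484 trillion

Expenditure multiplier = 1/(1 − c + m) = 1/(1 − 0.77 + 0.4) = 1/0.63 ≈ 1.587.
ΔG contributes k·ΔG = (−¥239 trillion) / 0.63 ≈ −¥379.4 trillion.
ΔT of +¥86 trillion changes first-round spending by −c·ΔT = −¥66.22 trillion, contributing k·(−c·ΔT) = (−¥66.22 trillion) / 0.63 ≈ −¥105.1 trillion.
Net ΔY = k(ΔG − c·ΔT) = (−¥305.22 trillion) / 0.63 ≈ −¥484 trillion.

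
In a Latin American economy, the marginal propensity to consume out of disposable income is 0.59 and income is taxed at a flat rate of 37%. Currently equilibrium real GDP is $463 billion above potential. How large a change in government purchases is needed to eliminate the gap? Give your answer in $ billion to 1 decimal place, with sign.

−$290.9 billion

Spending multiplier = 1/(1 − c(1−t)) = 1/(1 − 0.59×0.63) = 1/0.6283 ≈ 1.592.
Need ΔY = −$463 billion, so ΔG = ΔY/k = (−$463 billion) × 0.6283 ≈ −$290.9 billion.
The government should cut government purchases by $290.9 billion.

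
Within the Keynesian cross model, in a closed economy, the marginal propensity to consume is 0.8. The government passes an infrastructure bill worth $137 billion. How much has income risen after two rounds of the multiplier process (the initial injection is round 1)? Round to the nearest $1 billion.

Round 1 adds ΔG = $137 billion; each later round is MPC = 0.8 times the previous.
After 2 rounds: 137 + 109.6 = ΔG·(1 − c^2)/(1 − c) = 137 × (1 − 0.64)/0.2 ≈ $247 billion.

$247 billion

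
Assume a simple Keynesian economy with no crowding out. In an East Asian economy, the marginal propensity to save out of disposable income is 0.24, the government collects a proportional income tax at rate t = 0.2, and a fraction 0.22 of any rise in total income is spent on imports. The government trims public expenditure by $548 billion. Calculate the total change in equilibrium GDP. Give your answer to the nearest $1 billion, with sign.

MPC = 1 − MPS = 1 − 0.24 = 0.76.
Government-spending multiplier = 1/(1 − c(1−t) + m) = 1/(1 − 0.76×0.8 + 0.22) = 1/0.612 ≈ 1.634.
ΔY = k × ΔG = (−$548 billion) / 0.612 ≈ −$895 billion.

−$895 billion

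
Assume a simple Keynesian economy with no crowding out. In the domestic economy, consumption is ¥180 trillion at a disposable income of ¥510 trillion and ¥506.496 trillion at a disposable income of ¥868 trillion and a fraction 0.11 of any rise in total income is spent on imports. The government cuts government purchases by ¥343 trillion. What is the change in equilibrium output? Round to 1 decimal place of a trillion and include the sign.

MPC = ΔC/ΔYd = (506.496 − 180)/(868 − 510) = 326.496/358 = 0.912.
Spending multiplier = 1/(1 − c + m) = 1/(1 − 0.912 + 0.11) = 1/0.198 ≈ 5.051.
ΔY = k × ΔG = (−¥343 trillion) / 0.198 ≈ −¥1,732.3 trillion.

−¥1,732.3 trillion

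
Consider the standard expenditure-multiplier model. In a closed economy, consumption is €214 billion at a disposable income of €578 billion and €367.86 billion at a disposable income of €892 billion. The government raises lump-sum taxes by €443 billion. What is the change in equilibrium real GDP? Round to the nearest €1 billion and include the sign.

MPC = ΔC/ΔYd = (367.86 − 214)/(892 − 578) = 153.86/314 = 0.49.
A lump-sum tax change of +€443 billion shifts disposable income by −€443 billion; first-round consumption changes by −c × ΔT = −0.49 × (+€443 billion) = −€217.07 billion.
Expenditure multiplier = 1/(1 − MPC) = 1/(1 − 0.49) = 1/0.51 ≈ 1.961.
The tax multiplier is −c × k ≈ −0.961, so ΔY = k × (−c·ΔT) = (−€217.07 billion) / 0.51 ≈ −€426 billion.

−€426 billion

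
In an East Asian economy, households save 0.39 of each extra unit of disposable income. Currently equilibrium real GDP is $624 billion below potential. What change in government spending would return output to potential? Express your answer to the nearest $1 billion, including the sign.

MPC = 1 − MPS = 1 − 0.39 = 0.61.
Spending multiplier = 1/(1 − MPC) = 1/(1 − 0.61) = 1/0.39 ≈ 2.564.
Need ΔY = +$624 billion, so ΔG = ΔY/k = (+$624 billion) × 0.39 ≈ +$243 billion.
The government should increase government spending by $243 billion.

+$243 billion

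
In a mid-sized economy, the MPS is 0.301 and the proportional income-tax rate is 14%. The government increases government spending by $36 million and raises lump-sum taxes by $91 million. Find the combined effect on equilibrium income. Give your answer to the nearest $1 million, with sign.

−$69 million

MPC = 1 − MPS = 1 − 0.301 = 0.699.
Expenditure multiplier = 1/(1 − c(1−t)) = 1/(1 − 0.699×0.86) = 1/0.39886 ≈ 2.507.
ΔG contributes k·ΔG = (+$36 million) / 0.39886 ≈ +$90.3 million.
ΔT of +$91 million changes first-round spending by −c·ΔT = −$63.609 million, contributing k·(−c·ΔT) = (−$63.609 million) / 0.39886 ≈ −$159.5 million.
Net ΔY = k(ΔG − c·ΔT) = (−$27.609 million) / 0.39886 ≈ −$69 million.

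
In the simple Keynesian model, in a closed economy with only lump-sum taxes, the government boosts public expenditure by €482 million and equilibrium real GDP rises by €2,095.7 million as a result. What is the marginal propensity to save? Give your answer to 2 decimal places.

0.23

Implied spending multiplier k = ΔY/ΔG = 2,095.7/482 ≈ 4.3479.
Since k = 1/(1 − MPC), MPC = 1 − 1/k = 1 − ΔG/ΔY = 1 − 482/2,095.7 ≈ 0.77.
MPS = 1 − MPC = 0.23.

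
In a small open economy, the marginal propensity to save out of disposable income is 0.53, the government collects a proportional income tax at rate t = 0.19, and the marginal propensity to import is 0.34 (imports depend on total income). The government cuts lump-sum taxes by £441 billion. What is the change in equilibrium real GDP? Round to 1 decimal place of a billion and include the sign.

MPC = 1 − MPS = 1 − 0.53 = 0.47.
A lump-sum tax change of −£441 billion shifts disposable income by +£441 billion; first-round consumption changes by −c × ΔT = −0.47 × (−£441 billion) = +£207.27 billion.
Expenditure multiplier = 1/(1 − c(1−t) + m) = 1/(1 − 0.47×0.81 + 0.34) = 1/0.9593 ≈ 1.042.
The tax multiplier is −c × k ≈ −0.49, so ΔY = k × (−c·ΔT) = (+£207.27 billion) / 0.9593 ≈ +£216.1 billion.

+£216.1 billion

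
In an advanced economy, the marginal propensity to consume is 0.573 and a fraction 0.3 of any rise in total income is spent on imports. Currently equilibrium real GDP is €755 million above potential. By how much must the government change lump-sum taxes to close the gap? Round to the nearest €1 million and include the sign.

Spending multiplier = 1/(1 − c + m) = 1/(1 − 0.573 + 0.3) = 1/0.727 ≈ 1.376.
Tax multiplier = −c·k = −0.573/0.727 ≈ −0.788. Need ΔY = −€755 million, so ΔT = ΔY/(−c·k) = −(−€755 million) × 0.727 / 0.573 ≈ +€958 million.
The government should raise lump-sum taxes by €958 million.

+€958 million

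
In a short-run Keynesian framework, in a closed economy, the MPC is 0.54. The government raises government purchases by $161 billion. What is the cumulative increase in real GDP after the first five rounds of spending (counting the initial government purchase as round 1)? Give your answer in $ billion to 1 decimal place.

$333.9 billion

Round 1 adds ΔG = $161 billion; each later round is MPC = 0.54 times the previous.
After 5 rounds: 161 + 86.94 + 46.9476 + 25.351704 + 13.68992016 = ΔG·(1 − c^5)/(1 − c) = 161 × (1 − 0.0459165024)/0.46 ≈ $333.9 billion.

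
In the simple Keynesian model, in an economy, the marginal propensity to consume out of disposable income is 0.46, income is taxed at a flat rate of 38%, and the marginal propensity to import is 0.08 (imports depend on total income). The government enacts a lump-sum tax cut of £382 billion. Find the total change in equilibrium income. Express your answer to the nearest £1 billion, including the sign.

A lump-sum tax change of −£382 billion shifts disposable income by +£382 billion; first-round consumption changes by −c × ΔT = −0.46 × (−£382 billion) = +£175.72 billion.
Expenditure multiplier = 1/(1 − c(1−t) + m) = 1/(1 − 0.46×0.62 + 0.08) = 1/0.7948 ≈ 1.258.
The tax multiplier is −c × k ≈ −0.579, so ΔY = k × (−c·ΔT) = (+£175.72 billion) / 0.7948 ≈ +£221 billion.

+£221 billion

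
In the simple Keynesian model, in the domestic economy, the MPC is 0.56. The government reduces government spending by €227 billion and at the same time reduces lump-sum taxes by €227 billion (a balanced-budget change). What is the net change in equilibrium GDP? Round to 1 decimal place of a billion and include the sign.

−€227.0 billion

Expenditure multiplier = 1/(1 − MPC) = 1/(1 − 0.56) = 1/0.44 ≈ 2.273.
ΔG contributes k·ΔG = (−€227 billion) / 0.44 ≈ −€515.9 billion.
ΔT of −€227 billion changes first-round spending by −c·ΔT = +€127.12 billion, contributing k·(−c·ΔT) = (+€127.12 billion) / 0.44 ≈ +€288.9 billion.
With ΔG = ΔT and no other leakages, the balanced-budget multiplier is 1, so ΔY = ΔG = −€227 billion.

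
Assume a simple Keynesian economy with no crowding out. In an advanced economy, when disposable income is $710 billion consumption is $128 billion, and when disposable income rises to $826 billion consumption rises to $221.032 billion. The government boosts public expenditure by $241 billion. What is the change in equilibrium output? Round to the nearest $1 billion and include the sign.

MPC = ΔC/ΔYd = (221.032 − 128)/(826 − 710) = 93.032/116 = 0.802.
Government-spending multiplier = 1/(1 − MPC) = 1/(1 − 0.802) = 1/0.198 ≈ 5.051.
ΔY = k × ΔG = (+$241 billion) / 0.198 ≈ +$1,217 billion.

+$1,217 billion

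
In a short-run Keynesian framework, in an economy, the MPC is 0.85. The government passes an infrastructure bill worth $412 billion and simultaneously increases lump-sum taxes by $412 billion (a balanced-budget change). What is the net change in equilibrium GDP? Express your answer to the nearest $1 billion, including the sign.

Expenditure multiplier = 1/(1 − MPC) = 1/(1 − 0.85) = 1/0.15 ≈ 6.667.
ΔG contributes k·ΔG = (+$412 billion) / 0.15 ≈ +$2,746.7 billion.
ΔT of +$412 billion changes first-round spending by −c·ΔT = −$350.2 billion, contributing k·(−c·ΔT) = (−$350.2 billion) / 0.15 ≈ −$2,334.7 billion.
With ΔG = ΔT and no other leakages, the balanced-budget multiplier is 1, so ΔY = ΔG = +$412 billion.

+$412 billion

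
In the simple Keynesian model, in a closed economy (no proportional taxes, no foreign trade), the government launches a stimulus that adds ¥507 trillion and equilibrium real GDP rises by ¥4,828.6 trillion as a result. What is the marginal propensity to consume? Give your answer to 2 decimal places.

Implied spending multiplier k = ΔY/ΔG = 4,828.6/507 ≈ 9.5239.
Since k = 1/(1 − MPC), MPC = 1 − 1/k = 1 − ΔG/ΔY = 1 − 507/4,828.6 ≈ 0.90.

0.90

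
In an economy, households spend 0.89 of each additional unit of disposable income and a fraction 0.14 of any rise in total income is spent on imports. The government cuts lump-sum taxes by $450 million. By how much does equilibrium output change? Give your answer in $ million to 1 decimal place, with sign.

A lump-sum tax change of −$450 million shifts disposable income by +$450 million; first-round consumption changes by −c × ΔT = −0.89 × (−$450 million) = +$400.5 million.
Expenditure multiplier = 1/(1 − c + m) = 1/(1 − 0.89 + 0.14) = 1/0.25 = 4.
The tax multiplier is −c × k = −3.56, so ΔY = k × (−c·ΔT) = (+$400.5 million) / 0.25 = +$1,602 million.

+$1,602.0 million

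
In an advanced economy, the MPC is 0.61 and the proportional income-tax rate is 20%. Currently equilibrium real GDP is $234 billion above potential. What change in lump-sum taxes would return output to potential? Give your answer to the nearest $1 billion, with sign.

+$196 billion

Spending multiplier = 1/(1 − c(1−t)) = 1/(1 − 0.61×0.8) = 1/0.512 ≈ 1.953.
Tax multiplier = −c·k = −0.61/0.512 ≈ −1.191. Need ΔY = −$234 billion, so ΔT = ΔY/(−c·k) = −(−$234 billion) × 0.512 / 0.61 ≈ +$196 billion.
The government should raise lump-sum taxes by $196 billion.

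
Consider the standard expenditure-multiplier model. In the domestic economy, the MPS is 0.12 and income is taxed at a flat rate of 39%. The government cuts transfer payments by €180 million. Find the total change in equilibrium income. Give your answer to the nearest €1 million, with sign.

−€342 million

MPC = 1 − MPS = 1 − 0.12 = 0.88.
The transfer change shifts disposable income by −€180 million, so first-round consumption changes by c·ΔTR = 0.88 × (−€180 million) = −€158.4 million.
Expenditure multiplier = 1/(1 − c(1−t)) = 1/(1 − 0.88×0.61) = 1/0.4632 ≈ 2.159.
The transfer multiplier is c × k ≈ 1.9, so ΔY = k × (c·ΔTR) = (−€158.4 million) / 0.4632 ≈ −€342 million.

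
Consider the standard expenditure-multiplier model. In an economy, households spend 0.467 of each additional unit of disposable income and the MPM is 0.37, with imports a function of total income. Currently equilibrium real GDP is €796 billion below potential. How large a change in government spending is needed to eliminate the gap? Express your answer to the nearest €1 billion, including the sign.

Spending multiplier = 1/(1 − c + m) = 1/(1 − 0.467 + 0.37) = 1/0.903 ≈ 1.107.
Need ΔY = +€796 billion, so ΔG = ΔY/k = (+€796 billion) × 0.903 ≈ +€719 billion.
The government should increase government spending by €719 billion.

+€719 billion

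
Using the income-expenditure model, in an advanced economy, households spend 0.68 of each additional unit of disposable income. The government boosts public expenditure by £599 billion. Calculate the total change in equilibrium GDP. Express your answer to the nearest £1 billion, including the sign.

+£1,872 billion

Expenditure multiplier = 1/(1 − MPC) = 1/(1 − 0.68) = 1/0.32 = 3.125.
ΔY = k × ΔG = (+£599 billion) / 0.32 ≈ +£1,872 billion.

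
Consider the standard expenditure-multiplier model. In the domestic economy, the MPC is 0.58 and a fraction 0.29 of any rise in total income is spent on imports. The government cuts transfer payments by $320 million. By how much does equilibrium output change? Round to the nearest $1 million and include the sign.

The transfer change shifts disposable income by −$320 million, so first-round consumption changes by c·ΔTR = 0.58 × (−$320 million) = −$185.6 million.
Expenditure multiplier = 1/(1 − c + m) = 1/(1 − 0.58 + 0.29) = 1/0.71 ≈ 1.408.
The transfer multiplier is c × k ≈ 0.817, so ΔY = k × (c·ΔTR) = (−$185.6 million) / 0.71 ≈ −$261 million.

−$261 million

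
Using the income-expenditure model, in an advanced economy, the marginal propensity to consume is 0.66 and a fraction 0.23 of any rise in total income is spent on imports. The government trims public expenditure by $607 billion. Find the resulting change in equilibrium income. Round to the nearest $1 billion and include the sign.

−$1,065 billion

Spending multiplier = 1/(1 − c + m) = 1/(1 − 0.66 + 0.23) = 1/0.57 ≈ 1.754.
ΔY = k × ΔG = (−$607 billion) / 0.57 ≈ −$1,065 billion.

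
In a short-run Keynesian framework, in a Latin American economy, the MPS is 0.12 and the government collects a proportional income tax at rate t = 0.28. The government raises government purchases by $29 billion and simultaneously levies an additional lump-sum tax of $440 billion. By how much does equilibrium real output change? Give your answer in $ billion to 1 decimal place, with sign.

−$977.6 billion

MPC = 1 − MPS = 1 − 0.12 = 0.88.
Expenditure multiplier = 1/(1 − c(1−t)) = 1/(1 − 0.88×0.72) = 1/0.3664 ≈ 2.729.
ΔG contributes k·ΔG = (+$29 billion) / 0.3664 ≈ +$79.1 billion.
ΔT of +$440 billion changes first-round spending by −c·ΔT = −$387.2 billion, contributing k·(−c·ΔT) = (−$387.2 billion) / 0.3664 ≈ −$1,056.8 billion.
Net ΔY = k(ΔG − c·ΔT) = (−$358.2 billion) / 0.3664 ≈ −$977.6 billion.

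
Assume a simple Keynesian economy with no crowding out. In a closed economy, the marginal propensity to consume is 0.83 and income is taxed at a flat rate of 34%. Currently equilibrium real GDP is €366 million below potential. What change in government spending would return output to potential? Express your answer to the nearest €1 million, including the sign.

+€166 million

Spending multiplier = 1/(1 − c(1−t)) = 1/(1 − 0.83×0.66) = 1/0.4522 ≈ 2.211.
Need ΔY = +€366 million, so ΔG = ΔY/k = (+€366 million) × 0.4522 ≈ +€166 million.
The government should increase government spending by €166 million.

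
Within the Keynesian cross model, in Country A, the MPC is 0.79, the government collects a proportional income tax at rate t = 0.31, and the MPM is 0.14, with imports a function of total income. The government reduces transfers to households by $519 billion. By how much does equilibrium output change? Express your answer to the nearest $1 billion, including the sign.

The transfer change shifts disposable income by −$519 billion, so first-round consumption changes by c·ΔTR = 0.79 × (−$519 billion) = −$410.01 billion.
Expenditure multiplier = 1/(1 − c(1−t) + m) = 1/(1 − 0.79×0.69 + 0.14) = 1/0.5949 ≈ 1.681.
The transfer multiplier is c × k ≈ 1.328, so ΔY = k × (c·ΔTR) = (−$410.01 billion) / 0.5949 ≈ −$689 billion.

−$689 billion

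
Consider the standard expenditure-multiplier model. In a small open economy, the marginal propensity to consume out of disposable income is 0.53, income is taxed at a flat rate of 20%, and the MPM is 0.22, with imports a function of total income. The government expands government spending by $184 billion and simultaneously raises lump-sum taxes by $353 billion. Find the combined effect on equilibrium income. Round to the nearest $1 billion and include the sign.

Expenditure multiplier = 1/(1 − c(1−t) + m) = 1/(1 − 0.53×0.8 + 0.22) = 1/0.796 ≈ 1.256.
ΔG contributes k·ΔG = (+$184 billion) / 0.796 ≈ +$231.2 billion.
ΔT of +$353 billion changes first-round spending by −c·ΔT = −$187.09 billion, contributing k·(−c·ΔT) = (−$187.09 billion) / 0.796 ≈ −$235 billion.
Net ΔY = k(ΔG − c·ΔT) = (−$3.09 billion) / 0.796 ≈ −$4 billion.

−$4 billion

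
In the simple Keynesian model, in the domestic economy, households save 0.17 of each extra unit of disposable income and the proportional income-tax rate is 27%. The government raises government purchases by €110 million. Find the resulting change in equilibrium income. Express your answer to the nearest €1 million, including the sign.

+€279 million

MPC = 1 − MPS = 1 − 0.17 = 0.83.
Expenditure multiplier = 1/(1 − c(1−t)) = 1/(1 − 0.83×0.73) = 1/0.3941 ≈ 2.537.
ΔY = k × ΔG = (+€110 million) / 0.3941 ≈ +€279 million.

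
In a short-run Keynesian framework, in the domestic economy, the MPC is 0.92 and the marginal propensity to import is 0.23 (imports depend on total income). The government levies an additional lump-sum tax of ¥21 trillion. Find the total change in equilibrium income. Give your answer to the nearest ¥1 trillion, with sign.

−¥62 trillion

A lump-sum tax change of +¥21 trillion shifts disposable income by −¥21 trillion; first-round consumption changes by −c × ΔT = −0.92 × (+¥21 trillion) = −¥19.32 trillion.
Expenditure multiplier = 1/(1 − c + m) = 1/(1 − 0.92 + 0.23) = 1/0.31 ≈ 3.226.
The tax multiplier is −c × k ≈ −2.968, so ΔY = k × (−c·ΔT) = (−¥19.32 trillion) / 0.31 ≈ −¥62 trillion.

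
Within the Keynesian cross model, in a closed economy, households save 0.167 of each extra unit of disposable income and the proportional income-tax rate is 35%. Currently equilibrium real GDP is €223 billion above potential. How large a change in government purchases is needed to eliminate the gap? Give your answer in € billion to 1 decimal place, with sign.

−€102.3 billion

MPC = 1 − MPS = 1 − 0.167 = 0.833.
Spending multiplier = 1/(1 − c(1−t)) = 1/(1 − 0.833×0.65) = 1/0.45855 ≈ 2.181.
Need ΔY = −€223 billion, so ΔG = ΔY/k = (−€223 billion) × 0.45855 ≈ −€102.3 billion.
The government should cut government purchases by €102.3 billion.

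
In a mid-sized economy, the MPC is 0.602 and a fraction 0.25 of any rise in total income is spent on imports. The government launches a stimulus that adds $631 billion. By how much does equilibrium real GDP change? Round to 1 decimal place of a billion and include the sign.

+$973.8 billion

Spending multiplier = 1/(1 − c + m) = 1/(1 − 0.602 + 0.25) = 1/0.648 ≈ 1.543.
ΔY = k × ΔG = (+$631 billion) / 0.648 ≈ +$973.8 billion.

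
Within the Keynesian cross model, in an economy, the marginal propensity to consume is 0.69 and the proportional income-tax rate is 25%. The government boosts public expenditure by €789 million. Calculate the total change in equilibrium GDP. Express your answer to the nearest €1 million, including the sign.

+€1,635 million

Expenditure multiplier = 1/(1 − c(1−t)) = 1/(1 − 0.69×0.75) = 1/0.4825 ≈ 2.073.
ΔY = k × ΔG = (+€789 million) / 0.4825 ≈ +€1,635 million.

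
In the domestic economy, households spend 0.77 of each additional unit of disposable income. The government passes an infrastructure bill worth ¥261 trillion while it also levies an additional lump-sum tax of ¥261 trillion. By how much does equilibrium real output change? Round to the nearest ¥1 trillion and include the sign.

Expenditure multiplier = 1/(1 − MPC) = 1/(1 − 0.77) = 1/0.23 ≈ 4.348.
ΔG contributes k·ΔG = (+¥261 trillion) / 0.23 ≈ +¥1,134.8 trillion.
ΔT of +¥261 trillion changes first-round spending by −c·ΔT = −¥200.97 trillion, contributing k·(−c·ΔT) = (−¥200.97 trillion) / 0.23 ≈ −¥873.8 trillion.
With ΔG = ΔT and no other leakages, the balanced-budget multiplier is 1, so ΔY = ΔG = +¥261 trillion.

+¥261 trillion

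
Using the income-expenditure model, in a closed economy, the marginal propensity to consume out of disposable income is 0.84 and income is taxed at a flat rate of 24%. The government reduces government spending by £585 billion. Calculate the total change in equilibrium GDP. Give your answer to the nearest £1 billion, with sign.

−£1,618 billion

Government-spending multiplier = 1/(1 − c(1−t)) = 1/(1 − 0.84×0.76) = 1/0.3616 ≈ 2.765.
ΔY = k × ΔG = (−£585 billion) / 0.3616 ≈ −£1,618 billion.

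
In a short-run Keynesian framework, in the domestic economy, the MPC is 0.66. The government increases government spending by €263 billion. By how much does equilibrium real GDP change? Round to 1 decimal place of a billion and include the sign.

Expenditure multiplier = 1/(1 − MPC) = 1/(1 − 0.66) = 1/0.34 ≈ 2.941.
ΔY = k × ΔG = (+€263 billion) / 0.34 ≈ +€773.5 billion.

+€773.5 billion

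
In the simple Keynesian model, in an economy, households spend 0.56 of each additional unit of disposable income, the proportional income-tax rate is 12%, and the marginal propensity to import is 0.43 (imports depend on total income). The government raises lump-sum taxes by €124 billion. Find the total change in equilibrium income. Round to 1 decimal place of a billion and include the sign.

A lump-sum tax change of +€124 billion shifts disposable income by −€124 billion; first-round consumption changes by −c × ΔT = −0.56 × (+€124 billion) = −€69.44 billion.
Expenditure multiplier = 1/(1 − c(1−t) + m) = 1/(1 − 0.56×0.88 + 0.43) = 1/0.9372 ≈ 1.067.
The tax multiplier is −c × k ≈ −0.598, so ΔY = k × (−c·ΔT) = (−€69.44 billion) / 0.9372 ≈ −€74.1 billion.

−€74.1 billion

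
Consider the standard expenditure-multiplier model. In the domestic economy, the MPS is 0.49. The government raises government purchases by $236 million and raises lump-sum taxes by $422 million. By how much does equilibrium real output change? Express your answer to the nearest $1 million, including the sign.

+$42 million

MPC = 1 − MPS = 1 − 0.49 = 0.51.
Expenditure multiplier = 1/(1 − MPC) = 1/(1 − 0.51) = 1/0.49 ≈ 2.041.
ΔG contributes k·ΔG = (+$236 million) / 0.49 ≈ +$481.6 million.
ΔT of +$422 million changes first-round spending by −c·ΔT = −$215.22 million, contributing k·(−c·ΔT) = (−$215.22 million) / 0.49 ≈ −$439.2 million.
Net ΔY = k(ΔG − c·ΔT) = (+$20.78 million) / 0.49 ≈ +$42 million.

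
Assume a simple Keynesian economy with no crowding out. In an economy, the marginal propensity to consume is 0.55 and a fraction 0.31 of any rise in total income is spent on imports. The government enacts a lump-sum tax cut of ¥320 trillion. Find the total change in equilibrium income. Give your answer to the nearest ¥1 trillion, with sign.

+¥232 trillion

A lump-sum tax change of −¥320 trillion shifts disposable income by +¥320 trillion; first-round consumption changes by −c × ΔT = −0.55 × (−¥320 trillion) = +¥176 trillion.
Expenditure multiplier = 1/(1 − c + m) = 1/(1 − 0.55 + 0.31) = 1/0.76 ≈ 1.316.
The tax multiplier is −c × k ≈ −0.724, so ΔY = k × (−c·ΔT) = (+¥176 trillion) / 0.76 ≈ +¥232 trillion.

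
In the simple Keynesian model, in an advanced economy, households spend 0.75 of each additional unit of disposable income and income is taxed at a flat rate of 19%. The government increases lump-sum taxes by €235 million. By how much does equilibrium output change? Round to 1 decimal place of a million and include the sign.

A lump-sum tax change of +€235 million shifts disposable income by −€235 million; first-round consumption changes by −c × ΔT = −0.75 × (+€235 million) = −€176.25 million.
Expenditure multiplier = 1/(1 − c(1−t)) = 1/(1 − 0.75×0.81) = 1/0.3925 ≈ 2.548.
The tax multiplier is −c × k ≈ −1.911, so ΔY = k × (−c·ΔT) = (−€176.25 million) / 0.3925 ≈ −€449 million.

−€449.0 million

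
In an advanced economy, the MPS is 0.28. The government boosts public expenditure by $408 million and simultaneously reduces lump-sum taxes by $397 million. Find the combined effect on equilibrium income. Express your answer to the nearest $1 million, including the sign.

+$2,478 million

MPC = 1 − MPS = 1 − 0.28 = 0.72.
Expenditure multiplier = 1/(1 − MPC) = 1/(1 − 0.72) = 1/0.28 ≈ 3.571.
ΔG contributes k·ΔG = (+$408 million) / 0.28 ≈ +$1,457.1 million.
ΔT of −$397 million changes first-round spending by −c·ΔT = +$285.84 million, contributing k·(−c·ΔT) = (+$285.84 million) / 0.28 ≈ +$1,020.9 million.
Net ΔY = k(ΔG − c·ΔT) = (+$693.84 million) / 0.28 = +$2,478 million.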